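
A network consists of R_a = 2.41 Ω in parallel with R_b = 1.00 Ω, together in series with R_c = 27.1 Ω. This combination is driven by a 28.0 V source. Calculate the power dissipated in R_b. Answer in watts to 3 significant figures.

Reduce the parallel combination to a single R_p; the circuit then becomes R_p in series with the remaining resistor.
R_p = (2.41×1.00)/(2.41+1.00) = 0.7067 Ω
R_total = R_p + 27.1 = 0.7067 + 27.1 = 27.81 Ω
I = V / R_total = 28.0 / 27.81 = 1.007 A
Voltage across the parallel pair: V_p = I × R_p = 1.007 × 0.7067 = 0.7117 V
R_b has V_p across it, so P = V_p²/R_b.
P_R_b = (0.7117)² / 1.00 = 0.5065 W

0.506 W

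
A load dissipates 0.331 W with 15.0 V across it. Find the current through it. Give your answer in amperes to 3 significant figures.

From P = V I = I²R = V²/R, with the two given quantities we get I = P / V.
I = 0.331 / 15.0 = 0.02207 A

0.0221 A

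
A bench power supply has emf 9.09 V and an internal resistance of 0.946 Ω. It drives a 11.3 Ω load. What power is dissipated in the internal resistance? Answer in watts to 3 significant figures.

0.521 W

r is in series with the load, so it carries the full circuit current — the loss in it is I²r.
I = ε / (r + R) = 9.09 / (0.946 + 11.3) = 0.7423 A
P_int = I² r = (0.7423)² × 0.946 = 0.5212 W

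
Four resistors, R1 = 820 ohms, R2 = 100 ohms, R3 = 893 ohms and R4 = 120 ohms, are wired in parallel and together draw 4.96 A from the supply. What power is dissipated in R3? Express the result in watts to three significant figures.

Only the total current is stated, so first find the parallel equivalent to get the voltage across the combination.
1/R_eq = 1/820 + 1/100 + 1/893 + 1/120 ⇒ R_eq = 48.37 Ω
V = I_total × R_eq = 4.960 × 48.37 = 239.9 V
P_R3 = V² / R3 = (239.9)² / 893 = 64.46 W

64.5 W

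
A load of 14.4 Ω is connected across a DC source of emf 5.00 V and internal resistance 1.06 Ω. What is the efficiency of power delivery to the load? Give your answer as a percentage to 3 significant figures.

93.1 %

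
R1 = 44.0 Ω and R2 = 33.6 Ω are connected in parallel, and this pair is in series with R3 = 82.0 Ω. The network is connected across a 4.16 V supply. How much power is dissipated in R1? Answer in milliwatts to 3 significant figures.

Reduce the parallel combination to a single R_p; the circuit then becomes R_p in series with the remaining resistor.
R_p = (44.0×33.6)/(44.0+33.6) = 19.05 Ω
R_total = R_p + 82.0 = 19.05 + 82.0 = 101.1 Ω
I = V / R_total = 4.16 / 101.1 = 0.04117 A
Voltage across the parallel pair: V_p = I × R_p = 0.04117 × 19.05 = 0.7843 V
R1 has V_p across it, so P = V_p²/R1.
P_R1 = (0.7843)² / 44.0 = 0.01398 W

14.0 mW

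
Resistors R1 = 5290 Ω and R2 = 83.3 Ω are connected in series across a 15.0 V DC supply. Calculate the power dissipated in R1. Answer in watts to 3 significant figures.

Every series element carries the same I. Get I from the total resistance, then P = I² × R1.
R_total = 5290 + 83.3 = 5373 Ω
I = V / R_total = 15.0 / 5373 = 0.002792 A
P_R1 = I² × R1 = (0.002792)² × 5290 = 0.04122 W

0.0412 W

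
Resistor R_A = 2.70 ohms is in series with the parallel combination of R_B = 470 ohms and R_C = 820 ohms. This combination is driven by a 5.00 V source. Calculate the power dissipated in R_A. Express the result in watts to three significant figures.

First combine the parallel branches into one equivalent R_p, then R_A + R_p is a series pair.
R_p = (470×820)/(470+820) = 298.8 Ω
R_total = 2.70 + 298.8 = 301.5 Ω
I = V / R_total = 5.00 / 301.5 = 0.01659 A
R_A is in the main series path, so its power is I²R_A.
P_R_A = (0.01659)² × 2.70 = 0.0007428 W

0.000743 W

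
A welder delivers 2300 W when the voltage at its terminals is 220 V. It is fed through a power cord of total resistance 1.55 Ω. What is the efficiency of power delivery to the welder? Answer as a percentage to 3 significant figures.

I = P / V = 2300 / 220 = 10.45 A through the power cord.
P_line = I² R_line = (10.45)² × 1.55 = 169.4 W
P_source = P_load + P_line = 2300 + 169.4 = 2469 W
η = P_load / P_source = 2300 / 2469 = 0.9314

93.1 %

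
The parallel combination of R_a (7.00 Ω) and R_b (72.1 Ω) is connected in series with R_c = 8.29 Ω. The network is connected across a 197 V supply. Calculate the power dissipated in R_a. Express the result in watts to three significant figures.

Combine R_a and R_b into their parallel equivalent first, reducing the network to two series resistors.
R_p = (7.00×72.1)/(7.00+72.1) = 6.381 Ω
R_total = R_p + 8.29 = 6.381 + 8.29 = 14.67 Ω
I = V / R_total = 197 / 14.67 = 13.43 A
Voltage across the parallel pair: V_p = I × R_p = 13.43 × 6.381 = 85.68 V
R_a has V_p across it, so P = V_p²/R_a.
P_R_a = (85.68)² / 7.00 = 1049 W

1050 W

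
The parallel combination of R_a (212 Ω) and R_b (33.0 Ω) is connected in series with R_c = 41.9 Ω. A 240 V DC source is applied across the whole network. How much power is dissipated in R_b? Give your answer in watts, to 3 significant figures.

287 W

First find R_p for the parallel pair, then treat R_p + R_c as a series loop.
R_p = (212×33.0)/(212+33.0) = 28.56 Ω
R_total = R_p + 41.9 = 28.56 + 41.9 = 70.46 Ω
I = V / R_total = 240 / 70.46 = 3.406 A
Voltage across the parallel pair: V_p = I × R_p = 3.406 × 28.56 = 97.27 V
Use P = V²/R for R_b with V = V_p.
P_R_b = (97.27)² / 33.0 = 286.7 W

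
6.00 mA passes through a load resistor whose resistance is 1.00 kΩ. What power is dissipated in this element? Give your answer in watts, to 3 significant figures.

With I and R stated, P = I²R applies in one step.
P = (0.006000 A)² × 1000 Ω = 0.03600 W

0.0360 W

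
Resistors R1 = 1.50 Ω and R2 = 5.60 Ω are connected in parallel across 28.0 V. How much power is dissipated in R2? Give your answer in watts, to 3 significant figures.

140 W

Every branch has 28.0 V across it, so for R2 the power is simply V²/R.
P_R2 = V² / R2 = (28.0)² / 5.60 Ω = 140.0 W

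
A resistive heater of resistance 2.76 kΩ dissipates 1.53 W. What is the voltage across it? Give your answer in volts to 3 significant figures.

Inverting the appropriate power form: V = √(P R).
V = √(1.53 × 2760) = 64.98 V

65.0 V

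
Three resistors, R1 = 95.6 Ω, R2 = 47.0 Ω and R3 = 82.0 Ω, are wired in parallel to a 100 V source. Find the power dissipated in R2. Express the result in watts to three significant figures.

213 W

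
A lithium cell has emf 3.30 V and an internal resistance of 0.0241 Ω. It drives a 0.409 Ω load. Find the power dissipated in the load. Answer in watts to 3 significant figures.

23.7 W

Find the circuit current first, then P = I²R for the load (series elements share I).
I = ε / (r + R) = 3.30 / (0.0241 + 0.409) = 7.619 A
P_load = I² R = (7.619)² × 0.409 = 23.75 W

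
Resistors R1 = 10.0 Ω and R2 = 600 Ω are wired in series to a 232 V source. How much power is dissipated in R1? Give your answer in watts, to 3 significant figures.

The current is common to all series resistors; compute it, then apply P = I²R for the target.
R_total = 10.0 + 600 = 610.0 Ω
I = V / R_total = 232 / 610.0 = 0.3803 A
P_R1 = I² × R1 = (0.3803)² × 10.0 = 1.446 W

1.45 W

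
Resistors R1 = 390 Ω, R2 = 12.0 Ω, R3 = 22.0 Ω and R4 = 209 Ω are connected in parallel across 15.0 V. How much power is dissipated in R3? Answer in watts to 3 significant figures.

10.2 W

R3 sits directly across the source, so P = V²/R with V = 15.0 V.
P_R3 = V² / R3 = (15.0)² / 22.0 Ω = 10.23 W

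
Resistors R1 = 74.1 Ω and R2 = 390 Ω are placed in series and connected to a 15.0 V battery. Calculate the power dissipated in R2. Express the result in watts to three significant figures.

0.407 W

Since the resistors are in series they all carry the loop current I = V/R_total; the power in any one is I²R.
R_total = 74.1 + 390 = 464.1 Ω
I = V / R_total = 15.0 / 464.1 = 0.03232 A
P_R2 = I² × R2 = (0.03232)² × 390 = 0.4074 W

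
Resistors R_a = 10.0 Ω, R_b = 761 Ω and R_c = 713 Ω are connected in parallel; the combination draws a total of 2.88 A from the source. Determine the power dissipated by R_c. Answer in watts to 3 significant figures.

Only the total current is stated, so first find the parallel equivalent to get the voltage across the combination.
1/R_eq = 1/10.0 + 1/761 + 1/713 ⇒ R_eq = 9.736 Ω
V = I_total × R_eq = 2.880 × 9.736 = 28.04 V
P_R_c = V² / R_c = (28.04)² / 713 = 1.103 W

1.10 W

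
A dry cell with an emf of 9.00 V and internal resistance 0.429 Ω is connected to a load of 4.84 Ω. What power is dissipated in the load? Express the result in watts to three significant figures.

14.1 W

Find the circuit current first, then P = I²R for the load (series elements share I).
I = ε / (r + R) = 9.00 / (0.429 + 4.84) = 1.708 A
P_load = I² R = (1.708)² × 4.84 = 14.12 W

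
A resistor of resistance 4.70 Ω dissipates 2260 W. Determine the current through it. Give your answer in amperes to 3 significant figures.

21.9 A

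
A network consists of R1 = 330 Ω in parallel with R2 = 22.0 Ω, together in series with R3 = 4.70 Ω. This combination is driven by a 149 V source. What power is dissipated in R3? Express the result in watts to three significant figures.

Combine R1 and R2 into their parallel equivalent first, reducing the network to two series resistors.
R_p = (330×22.0)/(330+22.0) = 20.62 Ω
R_total = R_p + 4.70 = 20.62 + 4.70 = 25.32 Ω
I = V / R_total = 149 / 25.32 = 5.884 A
All the supply current flows through R3; use P = I²R3.
P_R3 = (5.884)² × 4.70 = 162.7 W

163 W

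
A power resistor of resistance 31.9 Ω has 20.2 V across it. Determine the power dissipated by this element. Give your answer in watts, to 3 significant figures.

With V across and R both known, P = V²/R gives the dissipation directly.
P = (20.2 V)² / 31.9 Ω = 12.79 W

12.8 W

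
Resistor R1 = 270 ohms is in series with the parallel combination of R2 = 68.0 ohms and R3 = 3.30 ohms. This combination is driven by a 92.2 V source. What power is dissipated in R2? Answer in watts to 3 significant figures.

0.0166 W

Collapse R2‖R3 to a single equivalent, reducing the network to two series elements.
R_p = (68.0×3.30)/(68.0+3.30) = 3.147 Ω
R_total = 270 + 3.147 = 273.1 Ω
I = V / R_total = 92.2 / 273.1 = 0.3375 A
Voltage across the parallel pair: V_p = I × R_p = 0.3375 × 3.147 = 1.062 V
With V_p across R2, its power is V_p²/R2.
P_R2 = (1.062)² / 68.0 = 0.01660 W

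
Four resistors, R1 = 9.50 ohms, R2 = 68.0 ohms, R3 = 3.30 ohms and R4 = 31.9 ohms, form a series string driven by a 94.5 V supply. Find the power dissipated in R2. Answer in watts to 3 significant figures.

47.8 W

Every series element carries the same I. Get I from the total resistance, then P = I² × R2.
R_total = 9.50 + 68.0 + 3.30 + 31.9 = 112.7 Ω
I = V / R_total = 94.5 / 112.7 = 0.8385 A
P_R2 = I² × R2 = (0.8385)² × 68.0 = 47.81 W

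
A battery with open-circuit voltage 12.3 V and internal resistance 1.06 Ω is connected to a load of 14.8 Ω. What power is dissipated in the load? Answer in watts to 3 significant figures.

With r and R in series, I = ε/(r+R); the load dissipates I²R.
I = ε / (r + R) = 12.3 / (1.06 + 14.8) = 0.7755 A
P_load = I² R = (0.7755)² × 14.8 = 8.902 W

8.90 W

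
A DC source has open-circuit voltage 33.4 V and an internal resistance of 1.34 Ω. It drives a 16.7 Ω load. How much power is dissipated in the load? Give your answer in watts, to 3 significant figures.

57.2 W

The internal resistance and the load are in series, so the same I flows through both; get I from ε/(r+R), then I²R for the load.
I = ε / (r + R) = 33.4 / (1.34 + 16.7) = 1.851 A
P_load = I² R = (1.851)² × 16.7 = 57.24 W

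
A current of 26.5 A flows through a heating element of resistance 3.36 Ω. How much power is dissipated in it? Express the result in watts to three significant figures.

Knowing I and R, the power is just I²R — no need to find V first.
P = (26.50 A)² × 3.36 Ω = 2360 W

2360 W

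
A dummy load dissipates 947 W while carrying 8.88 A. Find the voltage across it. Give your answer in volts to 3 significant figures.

107 V

Rearranging the power relation for the two known quantities gives V = P / I.
V = 947 / 8.880 = 106.6 V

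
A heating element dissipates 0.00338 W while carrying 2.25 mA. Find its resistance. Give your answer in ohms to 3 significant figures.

From P = V I = I²R = V²/R, with the two given quantities we get R = P / I².
R = 0.00338 / (0.002250)² = 667.7 Ω

668 Ω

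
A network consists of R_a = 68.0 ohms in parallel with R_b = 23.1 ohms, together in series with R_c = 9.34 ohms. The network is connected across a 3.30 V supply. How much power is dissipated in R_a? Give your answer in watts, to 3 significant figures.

0.0674 W

First find R_p for the parallel pair, then treat R_p + R_c as a series loop.
R_p = (68.0×23.1)/(68.0+23.1) = 17.24 Ω
R_total = R_p + 9.34 = 17.24 + 9.34 = 26.58 Ω
I = V / R_total = 3.30 / 26.58 = 0.1241 A
Voltage across the parallel pair: V_p = I × R_p = 0.1241 × 17.24 = 2.141 V
Use P = V²/R for R_a with V = V_p.
P_R_a = (2.141)² / 68.0 = 0.06738 W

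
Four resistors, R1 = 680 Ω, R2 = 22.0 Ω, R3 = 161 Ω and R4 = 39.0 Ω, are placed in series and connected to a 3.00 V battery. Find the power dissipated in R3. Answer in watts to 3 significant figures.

Since the resistors are in series they all carry the loop current I = V/R_total; the power in any one is I²R.
R_total = 680 + 22.0 + 161 + 39.0 = 902.0 Ω
I = V / R_total = 3.00 / 902.0 = 0.003326 A
P_R3 = I² × R3 = (0.003326)² × 161 = 0.001781 W

0.00178 W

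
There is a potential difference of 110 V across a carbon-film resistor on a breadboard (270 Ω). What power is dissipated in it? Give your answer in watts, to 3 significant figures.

With V across and R both known, P = V²/R gives the dissipation directly.
P = (110 V)² / 270 Ω = 44.81 W

44.8 W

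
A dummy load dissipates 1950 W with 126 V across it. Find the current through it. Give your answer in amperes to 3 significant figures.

Inverting the appropriate power form: I = P / V.
I = 1950 / 126 = 15.48 A

15.5 A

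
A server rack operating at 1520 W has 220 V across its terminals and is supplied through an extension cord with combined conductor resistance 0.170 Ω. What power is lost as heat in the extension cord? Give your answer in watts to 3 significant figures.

Line loss is just I²R for the cable — we know both I and R_line directly.
I = P / V = 1520 / 220 = 6.909 A through the extension cord.
P_line = I² R_line = (6.909)² × 0.170 = 8.115 W

8.12 W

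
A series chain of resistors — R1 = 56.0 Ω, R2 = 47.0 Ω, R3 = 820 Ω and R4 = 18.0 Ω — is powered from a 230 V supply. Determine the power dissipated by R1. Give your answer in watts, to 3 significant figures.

3.35 W

Since the resistors are in series they all carry the loop current I = V/R_total; the power in any one is I²R.
R_total = 56.0 + 47.0 + 820 + 18.0 = 941.0 Ω
I = V / R_total = 230 / 941.0 = 0.2444 A
P_R1 = I² × R1 = (0.2444)² × 56.0 = 3.346 W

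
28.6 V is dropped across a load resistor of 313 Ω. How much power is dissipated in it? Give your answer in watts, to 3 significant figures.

2.61 W

V and R are stated; P = V²/R avoids computing the current.
P = (28.6 V)² / 313 Ω = 2.613 W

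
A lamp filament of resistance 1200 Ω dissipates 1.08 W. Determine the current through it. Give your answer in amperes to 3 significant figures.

The two known quantities fix the third via I = √(P / R).
I = √(1.08 / 1200) = 0.03000 A

0.0300 A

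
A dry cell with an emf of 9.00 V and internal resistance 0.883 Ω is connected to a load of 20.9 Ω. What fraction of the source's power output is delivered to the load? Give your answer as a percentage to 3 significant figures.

95.9 %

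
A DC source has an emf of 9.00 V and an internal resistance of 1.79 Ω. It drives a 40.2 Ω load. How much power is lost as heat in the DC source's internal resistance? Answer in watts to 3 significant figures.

The internal resistance carries the same current as the load; P_int = I²r.
I = ε / (r + R) = 9.00 / (1.79 + 40.2) = 0.2143 A
P_int = I² r = (0.2143)² × 1.79 = 0.08223 W

0.0822 W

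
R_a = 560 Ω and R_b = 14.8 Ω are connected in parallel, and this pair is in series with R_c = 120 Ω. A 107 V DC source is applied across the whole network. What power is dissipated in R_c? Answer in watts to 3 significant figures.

Combine R_a and R_b into their parallel equivalent first, reducing the network to two series resistors.
R_p = (560×14.8)/(560+14.8) = 14.42 Ω
R_total = R_p + 120 = 14.42 + 120 = 134.4 Ω
I = V / R_total = 107 / 134.4 = 0.7960 A
All the supply current flows through R_c; use P = I²R_c.
P_R_c = (0.7960)² × 120 = 76.04 W

76.0 W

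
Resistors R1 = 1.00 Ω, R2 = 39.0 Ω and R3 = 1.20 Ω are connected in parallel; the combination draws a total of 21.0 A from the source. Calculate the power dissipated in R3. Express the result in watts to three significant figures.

Only the total current is stated, so first find the parallel equivalent to get the voltage across the combination.
1/R_eq = 1/1.00 + 1/39.0 + 1/1.20 ⇒ R_eq = 0.5379 Ω
V = I_total × R_eq = 21.00 × 0.5379 = 11.30 V
P_R3 = V² / R3 = (11.30)² / 1.20 = 106.3 W

106 W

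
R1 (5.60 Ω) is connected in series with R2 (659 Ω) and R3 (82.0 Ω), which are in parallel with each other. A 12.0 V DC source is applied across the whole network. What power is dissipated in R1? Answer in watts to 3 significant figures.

Reduce the parallel pair to R_p first; the network is then a simple series string.
R_p = (659×82.0)/(659+82.0) = 72.93 Ω
R_total = 5.60 + 72.93 = 78.53 Ω
I = V / R_total = 12.0 / 78.53 = 0.1528 A
R1 is in the main series path, so its power is I²R1.
P_R1 = (0.1528)² × 5.60 = 0.1308 W

0.131 W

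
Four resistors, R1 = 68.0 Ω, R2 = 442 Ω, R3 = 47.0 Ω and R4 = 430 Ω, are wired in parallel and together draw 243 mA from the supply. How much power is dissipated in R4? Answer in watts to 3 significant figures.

Only the total current is stated, so first find the parallel equivalent to get the voltage across the combination.
1/R_eq = 1/68.0 + 1/442 + 1/47.0 + 1/430 ⇒ R_eq = 24.65 Ω
V = I_total × R_eq = 0.2430 × 24.65 = 5.990 V
P_R4 = V² / R4 = (5.990)² / 430 = 0.08343 W

0.0834 W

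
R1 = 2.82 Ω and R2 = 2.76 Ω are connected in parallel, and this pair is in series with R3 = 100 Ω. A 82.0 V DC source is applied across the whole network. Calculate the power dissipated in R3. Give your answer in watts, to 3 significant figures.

Combine R1 and R2 into their parallel equivalent first, reducing the network to two series resistors.
R_p = (2.82×2.76)/(2.82+2.76) = 1.395 Ω
R_total = R_p + 100 = 1.395 + 100 = 101.4 Ω
I = V / R_total = 82.0 / 101.4 = 0.8087 A
All the supply current flows through R3; use P = I²R3.
P_R3 = (0.8087)² × 100 = 65.40 W

65.4 W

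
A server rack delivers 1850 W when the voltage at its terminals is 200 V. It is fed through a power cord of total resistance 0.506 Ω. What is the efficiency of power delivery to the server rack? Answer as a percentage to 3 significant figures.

97.7 %

I = P / V = 1850 / 200 = 9.250 A through the power cord.
P_line = I² R_line = (9.250)² × 0.506 = 43.29 W
P_source = P_load + P_line = 1850 + 43.29 = 1893 W
η = P_load / P_source = 1850 / 1893 = 0.9771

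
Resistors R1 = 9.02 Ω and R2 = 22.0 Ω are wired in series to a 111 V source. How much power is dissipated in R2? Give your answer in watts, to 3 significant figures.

282 W

In a series string the same current flows through every resistor — find that current, then P = I²R for the one we want.
R_total = 9.02 + 22.0 = 31.02 Ω
I = V / R_total = 111 / 31.02 = 3.578 A
P_R2 = I² × R2 = (3.578)² × 22.0 = 281.7 W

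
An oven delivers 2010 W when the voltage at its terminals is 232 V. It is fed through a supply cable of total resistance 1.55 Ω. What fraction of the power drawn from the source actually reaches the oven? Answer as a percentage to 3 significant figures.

I = P / V = 2010 / 232 = 8.664 A through the supply cable.
P_line = I² R_line = (8.664)² × 1.55 = 116.3 W
P_source = P_load + P_line = 2010 + 116.3 = 2126 W
η = P_load / P_source = 2010 / 2126 = 0.9453

94.5 %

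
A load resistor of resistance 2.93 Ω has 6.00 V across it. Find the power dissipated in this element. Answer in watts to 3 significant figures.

12.3 W

V and R are stated; P = V²/R avoids computing the current.
P = (6.00 V)² / 2.93 Ω = 12.29 W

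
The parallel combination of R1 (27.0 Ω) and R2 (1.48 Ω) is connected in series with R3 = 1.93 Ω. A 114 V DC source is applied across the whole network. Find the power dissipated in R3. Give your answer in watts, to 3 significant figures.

2260 W

First find R_p for the parallel pair, then treat R_p + R3 as a series loop.
R_p = (27.0×1.48)/(27.0+1.48) = 1.403 Ω
R_total = R_p + 1.93 = 1.403 + 1.93 = 3.333 Ω
I = V / R_total = 114 / 3.333 = 34.20 A
All the supply current flows through R3; use P = I²R3.
P_R3 = (34.20)² × 1.93 = 2258 W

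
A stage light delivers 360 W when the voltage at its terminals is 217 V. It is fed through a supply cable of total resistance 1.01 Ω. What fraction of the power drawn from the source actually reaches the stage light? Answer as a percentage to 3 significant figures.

I = P / V = 360 / 217 = 1.659 A through the supply cable.
P_line = I² R_line = (1.659)² × 1.01 = 2.780 W
P_source = P_load + P_line = 360.0 + 2.780 = 362.8 W
η = P_load / P_source = 360.0 / 362.8 = 0.9923

99.2 %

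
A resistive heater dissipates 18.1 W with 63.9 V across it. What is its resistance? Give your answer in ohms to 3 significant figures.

226 Ω

The two known quantities fix the third via R = V² / P.
R = (63.9)² / 18.1 = 225.6 Ω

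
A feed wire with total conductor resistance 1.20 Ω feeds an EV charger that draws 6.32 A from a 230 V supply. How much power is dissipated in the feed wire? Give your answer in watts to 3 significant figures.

Only the current and the line resistance are needed for the I²R loss.
The feed wire carries the full 6.32 A.
P_line = I² R_line = (6.320)² × 1.20 = 47.93 W

47.9 W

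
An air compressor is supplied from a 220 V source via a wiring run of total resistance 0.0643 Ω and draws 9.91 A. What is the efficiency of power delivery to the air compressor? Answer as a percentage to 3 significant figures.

99.7 %

The wiring run carries the full 9.91 A.
P_line = I² R_line = (9.910)² × 0.0643 = 6.315 W
P_source = V I = 220 × 9.910 = 2180 W; P_load = 2174 W
η = P_load / P_source = 2174 / 2180 = 0.9971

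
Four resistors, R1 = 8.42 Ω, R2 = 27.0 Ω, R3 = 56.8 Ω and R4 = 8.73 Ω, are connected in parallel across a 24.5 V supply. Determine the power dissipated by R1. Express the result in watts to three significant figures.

71.3 W

The supply voltage appears across each parallel branch — just use P = V²/R1.
P_R1 = V² / R1 = (24.5)² / 8.42 Ω = 71.29 W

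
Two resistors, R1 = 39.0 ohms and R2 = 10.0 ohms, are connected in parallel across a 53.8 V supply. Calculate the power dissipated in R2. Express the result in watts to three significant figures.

289 W

Parallel branches share the same voltage; P = V²/R gives the branch power in one step.
P_R2 = V² / R2 = (53.8)² / 10.0 Ω = 289.4 W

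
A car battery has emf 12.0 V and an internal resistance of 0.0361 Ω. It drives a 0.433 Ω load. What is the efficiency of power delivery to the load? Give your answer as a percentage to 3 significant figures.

92.3 %

The source delivers εI, of which I²R reaches the load and I²r is lost; since I is common, η = R/(R+r).
η = R / (R + r) = 0.433 / (0.433 + 0.0361) = 0.9230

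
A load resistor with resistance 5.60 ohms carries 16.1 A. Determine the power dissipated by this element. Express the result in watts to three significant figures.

With I and R stated, P = I²R applies in one step.
P = (16.10 A)² × 5.60 Ω = 1452 W

1450 W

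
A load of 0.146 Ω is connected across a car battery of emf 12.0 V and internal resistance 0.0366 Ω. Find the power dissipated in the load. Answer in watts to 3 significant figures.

The internal resistance and the load are in series, so the same I flows through both; get I from ε/(r+R), then I²R for the load.
I = ε / (r + R) = 12.0 / (0.0366 + 0.146) = 65.72 A
P_load = I² R = (65.72)² × 0.146 = 630.5 W

631 W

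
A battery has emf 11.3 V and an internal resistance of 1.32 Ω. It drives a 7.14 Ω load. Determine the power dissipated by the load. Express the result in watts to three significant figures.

12.7 W

The internal resistance and the load are in series, so the same I flows through both; get I from ε/(r+R), then I²R for the load.
I = ε / (r + R) = 11.3 / (1.32 + 7.14) = 1.336 A
P_load = I² R = (1.336)² × 7.14 = 12.74 W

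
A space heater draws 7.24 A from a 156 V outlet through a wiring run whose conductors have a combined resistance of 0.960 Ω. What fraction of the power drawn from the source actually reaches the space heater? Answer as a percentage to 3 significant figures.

The wiring run carries the full 7.24 A.
P_line = I² R_line = (7.240)² × 0.960 = 50.32 W
P_source = V I = 156 × 7.240 = 1129 W; P_load = 1079 W
η = P_load / P_source = 1079 / 1129 = 0.9554

95.5 %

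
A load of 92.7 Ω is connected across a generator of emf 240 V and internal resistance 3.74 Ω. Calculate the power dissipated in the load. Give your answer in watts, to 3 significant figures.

574 W

Find the circuit current first, then P = I²R for the load (series elements share I).
I = ε / (r + R) = 240 / (3.74 + 92.7) = 2.489 A
P_load = I² R = (2.489)² × 92.7 = 574.1 W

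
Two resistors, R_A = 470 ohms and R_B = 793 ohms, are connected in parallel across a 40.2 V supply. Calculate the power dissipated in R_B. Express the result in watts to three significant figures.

2.04 W

Parallel branches share the same voltage; P = V²/R gives the branch power in one step.
P_R_B = V² / R_B = (40.2)² / 793 Ω = 2.038 W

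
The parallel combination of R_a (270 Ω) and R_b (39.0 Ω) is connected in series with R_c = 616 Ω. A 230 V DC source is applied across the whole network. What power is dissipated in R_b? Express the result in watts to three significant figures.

First find R_p for the parallel pair, then treat R_p + R_c as a series loop.
R_p = (270×39.0)/(270+39.0) = 34.08 Ω
R_total = R_p + 616 = 34.08 + 616 = 650.1 Ω
I = V / R_total = 230 / 650.1 = 0.3538 A
Voltage across the parallel pair: V_p = I × R_p = 0.3538 × 34.08 = 12.06 V
R_b has V_p across it, so P = V_p²/R_b.
P_R_b = (12.06)² / 39.0 = 3.727 W

3.73 W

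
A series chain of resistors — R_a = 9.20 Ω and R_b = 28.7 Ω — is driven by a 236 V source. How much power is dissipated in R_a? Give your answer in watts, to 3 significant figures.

357 W

The current is common to all series resistors; compute it, then apply P = I²R for the target.
R_total = 9.20 + 28.7 = 37.90 Ω
I = V / R_total = 236 / 37.90 = 6.227 A
P_R_a = I² × R_a = (6.227)² × 9.20 = 356.7 W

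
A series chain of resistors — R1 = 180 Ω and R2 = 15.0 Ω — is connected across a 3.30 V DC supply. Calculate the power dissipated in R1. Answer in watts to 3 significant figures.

Every series element carries the same I. Get I from the total resistance, then P = I² × R1.
R_total = 180 + 15.0 = 195.0 Ω
I = V / R_total = 3.30 / 195.0 = 0.01692 A
P_R1 = I² × R1 = (0.01692)² × 180 = 0.05155 W

0.0516 W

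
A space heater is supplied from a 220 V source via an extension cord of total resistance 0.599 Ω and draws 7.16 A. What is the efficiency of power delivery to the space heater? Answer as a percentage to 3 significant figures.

98.1 %

The extension cord carries the full 7.16 A.
P_line = I² R_line = (7.160)² × 0.599 = 30.71 W
P_source = V I = 220 × 7.160 = 1575 W; P_load = 1544 W
η = P_load / P_source = 1544 / 1575 = 0.9805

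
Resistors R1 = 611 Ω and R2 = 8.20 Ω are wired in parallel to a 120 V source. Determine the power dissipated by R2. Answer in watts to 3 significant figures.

1760 W

R2 sits directly across the source, so P = V²/R with V = 120 V.
P_R2 = V² / R2 = (120)² / 8.20 Ω = 1756 W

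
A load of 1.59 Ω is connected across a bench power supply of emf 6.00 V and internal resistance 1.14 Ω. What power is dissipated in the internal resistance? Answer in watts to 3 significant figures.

5.51 W

The source's internal resistance is just another series element carrying I; its dissipation is I²r.
I = ε / (r + R) = 6.00 / (1.14 + 1.59) = 2.198 A
P_int = I² r = (2.198)² × 1.14 = 5.507 W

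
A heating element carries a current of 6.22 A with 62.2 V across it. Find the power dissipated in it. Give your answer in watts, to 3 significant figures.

387 W

Both the voltage across and the current through the element are known, so P = V I applies directly.
P = 62.2 V × 6.220 A = 386.9 W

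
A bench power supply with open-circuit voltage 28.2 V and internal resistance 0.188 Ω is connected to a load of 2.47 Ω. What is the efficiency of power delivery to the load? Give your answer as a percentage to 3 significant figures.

92.9 %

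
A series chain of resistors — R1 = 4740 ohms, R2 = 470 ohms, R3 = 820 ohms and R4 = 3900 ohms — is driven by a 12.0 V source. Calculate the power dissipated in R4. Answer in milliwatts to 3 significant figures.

5.70 mW

The current is common to all series resistors; compute it, then apply P = I²R for the target.
R_total = 4740 + 470 + 820 + 3900 = 9930 Ω
I = V / R_total = 12.0 / 9930 = 0.001208 A
P_R4 = I² × R4 = (0.001208)² × 3900 = 0.005695 W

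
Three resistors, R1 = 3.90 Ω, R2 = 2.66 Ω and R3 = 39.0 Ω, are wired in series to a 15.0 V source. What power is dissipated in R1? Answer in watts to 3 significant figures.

0.423 W

Series elements share the same current, so find I first, then use P = I²R.
R_total = 3.90 + 2.66 + 39.0 = 45.56 Ω
I = V / R_total = 15.0 / 45.56 = 0.3292 A
P_R1 = I² × R1 = (0.3292)² × 3.90 = 0.4227 W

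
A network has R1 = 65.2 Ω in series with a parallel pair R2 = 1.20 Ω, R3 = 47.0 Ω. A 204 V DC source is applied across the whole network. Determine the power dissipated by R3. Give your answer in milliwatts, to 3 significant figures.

275 mW

Replace R2 and R3 with their parallel equivalent so the circuit becomes R1 in series with R_p.
R_p = (1.20×47.0)/(1.20+47.0) = 1.170 Ω
R_total = 65.2 + 1.170 = 66.37 Ω
I = V / R_total = 204 / 66.37 = 3.074 A
Voltage across the parallel pair: V_p = I × R_p = 3.074 × 1.170 = 3.597 V
R3 sees V_p directly, so P = V_p² / R3.
P_R3 = (3.597)² / 47.0 = 0.2752 W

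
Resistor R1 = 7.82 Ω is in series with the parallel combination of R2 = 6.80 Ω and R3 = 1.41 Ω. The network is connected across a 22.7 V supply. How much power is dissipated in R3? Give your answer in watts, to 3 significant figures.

6.17 W

Replace R2 and R3 with their parallel equivalent so the circuit becomes R1 in series with R_p.
R_p = (6.80×1.41)/(6.80+1.41) = 1.168 Ω
R_total = 7.82 + 1.168 = 8.988 Ω
I = V / R_total = 22.7 / 8.988 = 2.526 A
Voltage across the parallel pair: V_p = I × R_p = 2.526 × 1.168 = 2.950 V
With V_p across R3, its power is V_p²/R3.
P_R3 = (2.950)² / 1.41 = 6.170 W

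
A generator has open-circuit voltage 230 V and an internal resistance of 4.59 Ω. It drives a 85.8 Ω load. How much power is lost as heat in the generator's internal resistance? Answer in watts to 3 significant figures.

29.7 W

r is in series with the load, so it carries the full circuit current — the loss in it is I²r.
I = ε / (r + R) = 230 / (4.59 + 85.8) = 2.545 A
P_int = I² r = (2.545)² × 4.59 = 29.72 W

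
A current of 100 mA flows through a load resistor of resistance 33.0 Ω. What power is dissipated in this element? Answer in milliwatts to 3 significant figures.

330 mW

With I and R stated, P = I²R applies in one step.
P = (0.1000 A)² × 33.0 Ω = 0.3300 W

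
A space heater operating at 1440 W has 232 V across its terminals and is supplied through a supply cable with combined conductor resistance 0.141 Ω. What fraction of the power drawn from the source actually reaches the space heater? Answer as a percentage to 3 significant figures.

I = P / V = 1440 / 232 = 6.207 A through the supply cable.
P_line = I² R_line = (6.207)² × 0.141 = 5.432 W
P_source = P_load + P_line = 1440 + 5.432 = 1445 W
η = P_load / P_source = 1440 / 1445 = 0.9962

99.6 %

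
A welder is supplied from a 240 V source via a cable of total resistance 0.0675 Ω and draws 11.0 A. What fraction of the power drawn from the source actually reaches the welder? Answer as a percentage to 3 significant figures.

The cable carries the full 11.0 A.
P_line = I² R_line = (11.00)² × 0.0675 = 8.168 W
P_source = V I = 240 × 11.00 = 2640 W; P_load = 2632 W
η = P_load / P_source = 2632 / 2640 = 0.9969

99.7 %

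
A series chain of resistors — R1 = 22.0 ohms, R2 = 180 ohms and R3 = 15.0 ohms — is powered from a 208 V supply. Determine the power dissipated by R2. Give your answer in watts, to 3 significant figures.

165 W

Every series element carries the same I. Get I from the total resistance, then P = I² × R2.
R_total = 22.0 + 180 + 15.0 = 217.0 Ω
I = V / R_total = 208 / 217.0 = 0.9585 A
P_R2 = I² × R2 = (0.9585)² × 180 = 165.4 W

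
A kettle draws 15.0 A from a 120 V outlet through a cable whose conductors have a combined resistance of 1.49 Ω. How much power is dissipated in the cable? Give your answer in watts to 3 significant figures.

Only the current and the line resistance are needed for the I²R loss.
The cable carries the full 15.0 A.
P_line = I² R_line = (15.00)² × 1.49 = 335.2 W

335 W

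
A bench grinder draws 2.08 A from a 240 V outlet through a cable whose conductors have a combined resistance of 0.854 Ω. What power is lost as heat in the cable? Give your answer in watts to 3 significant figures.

Line loss is just I²R for the cable — we know both I and R_line directly.
The cable carries the full 2.08 A.
P_line = I² R_line = (2.080)² × 0.854 = 3.695 W

3.69 W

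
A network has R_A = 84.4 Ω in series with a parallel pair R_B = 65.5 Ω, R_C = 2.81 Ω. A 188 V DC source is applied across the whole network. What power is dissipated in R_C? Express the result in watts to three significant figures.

12.0 W

Collapse R_B‖R_C to a single equivalent, reducing the network to two series elements.
R_p = (65.5×2.81)/(65.5+2.81) = 2.694 Ω
R_total = 84.4 + 2.694 = 87.09 Ω
I = V / R_total = 188 / 87.09 = 2.159 A
Voltage across the parallel pair: V_p = I × R_p = 2.159 × 2.694 = 5.816 V
R_C sees V_p directly, so P = V_p² / R_C.
P_R_C = (5.816)² / 2.81 = 12.04 W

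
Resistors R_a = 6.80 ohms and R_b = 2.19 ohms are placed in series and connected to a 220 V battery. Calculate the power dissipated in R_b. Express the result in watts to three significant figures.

In a series string the same current flows through every resistor — find that current, then P = I²R for the one we want.
R_total = 6.80 + 2.19 = 8.990 Ω
I = V / R_total = 220 / 8.990 = 24.47 A
P_R_b = I² × R_b = (24.47)² × 2.19 = 1312 W

1310 W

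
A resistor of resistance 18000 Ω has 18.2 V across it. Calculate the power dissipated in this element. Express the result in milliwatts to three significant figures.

Voltage and resistance are given, so P = V²/R is the one-step route.
P = (18.2 V)² / 18000 Ω = 0.01840 W

18.4 mW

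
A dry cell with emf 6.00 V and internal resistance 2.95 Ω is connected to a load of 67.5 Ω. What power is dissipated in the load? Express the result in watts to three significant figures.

0.490 W

With r and R in series, I = ε/(r+R); the load dissipates I²R.
I = ε / (r + R) = 6.00 / (2.95 + 67.5) = 0.08517 A
P_load = I² R = (0.08517)² × 67.5 = 0.4896 W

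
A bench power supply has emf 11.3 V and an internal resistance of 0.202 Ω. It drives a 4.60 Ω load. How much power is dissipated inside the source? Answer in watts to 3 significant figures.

The internal resistance carries the same current as the load; P_int = I²r.
I = ε / (r + R) = 11.3 / (0.202 + 4.60) = 2.353 A
P_int = I² r = (2.353)² × 0.202 = 1.119 W

1.12 W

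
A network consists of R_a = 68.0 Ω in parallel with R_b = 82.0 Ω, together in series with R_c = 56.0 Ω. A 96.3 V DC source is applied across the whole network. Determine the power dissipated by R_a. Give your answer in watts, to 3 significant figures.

Combine R_a and R_b into their parallel equivalent first, reducing the network to two series resistors.
R_p = (68.0×82.0)/(68.0+82.0) = 37.17 Ω
R_total = R_p + 56.0 = 37.17 + 56.0 = 93.17 Ω
I = V / R_total = 96.3 / 93.17 = 1.034 A
Voltage across the parallel pair: V_p = I × R_p = 1.034 × 37.17 = 38.42 V
R_a has V_p across it, so P = V_p²/R_a.
P_R_a = (38.42)² / 68.0 = 21.71 W

21.7 W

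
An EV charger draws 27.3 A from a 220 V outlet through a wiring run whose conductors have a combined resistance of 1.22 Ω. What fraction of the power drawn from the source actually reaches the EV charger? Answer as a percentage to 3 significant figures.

The wiring run carries the full 27.3 A.
P_line = I² R_line = (27.30)² × 1.22 = 909.3 W
P_source = V I = 220 × 27.30 = 6006 W; P_load = 5097 W
η = P_load / P_source = 5097 / 6006 = 0.8486

84.9 %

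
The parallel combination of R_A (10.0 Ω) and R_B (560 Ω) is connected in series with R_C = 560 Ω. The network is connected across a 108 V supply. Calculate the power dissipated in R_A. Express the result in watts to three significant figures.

Combine R_A and R_B into their parallel equivalent first, reducing the network to two series resistors.
R_p = (10.0×560)/(10.0+560) = 9.825 Ω
R_total = R_p + 560 = 9.825 + 560 = 569.8 Ω
I = V / R_total = 108 / 569.8 = 0.1895 A
Voltage across the parallel pair: V_p = I × R_p = 0.1895 × 9.825 = 1.862 V
Use P = V²/R for R_A with V = V_p.
P_R_A = (1.862)² / 10.0 = 0.3467 W

0.347 W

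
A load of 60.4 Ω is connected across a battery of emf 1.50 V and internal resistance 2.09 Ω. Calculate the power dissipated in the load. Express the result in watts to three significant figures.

0.0348 W

Find the circuit current first, then P = I²R for the load (series elements share I).
I = ε / (r + R) = 1.50 / (2.09 + 60.4) = 0.02400 A
P_load = I² R = (0.02400)² × 60.4 = 0.03480 W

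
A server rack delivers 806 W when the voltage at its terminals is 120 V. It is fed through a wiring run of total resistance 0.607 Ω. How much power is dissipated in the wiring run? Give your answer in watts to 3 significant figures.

Line loss is just I²R for the cable — we know both I and R_line directly.
I = P / V = 806 / 120 = 6.717 A through the wiring run.
P_line = I² R_line = (6.717)² × 0.607 = 27.38 W

27.4 W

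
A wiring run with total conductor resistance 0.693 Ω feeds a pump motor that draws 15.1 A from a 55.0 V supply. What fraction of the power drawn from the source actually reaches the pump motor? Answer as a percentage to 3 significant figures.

The wiring run carries the full 15.1 A.
P_line = I² R_line = (15.10)² × 0.693 = 158.0 W
P_source = V I = 55.0 × 15.10 = 830.5 W; P_load = 672.5 W
η = P_load / P_source = 672.5 / 830.5 = 0.8097

81.0 %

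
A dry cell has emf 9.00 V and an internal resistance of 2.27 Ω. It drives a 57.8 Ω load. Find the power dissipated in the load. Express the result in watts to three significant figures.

Load and internal resistance form a series loop — compute the loop current, then the load power via I²R.
I = ε / (r + R) = 9.00 / (2.27 + 57.8) = 0.1498 A
P_load = I² R = (0.1498)² × 57.8 = 1.297 W

1.30 W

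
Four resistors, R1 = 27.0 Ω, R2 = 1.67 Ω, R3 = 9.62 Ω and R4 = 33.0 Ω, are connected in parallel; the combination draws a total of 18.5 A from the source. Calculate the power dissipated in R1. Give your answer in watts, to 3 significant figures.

Parallel branches share V, not I — compute V via R_eq, then use V²/R for the target branch.
1/R_eq = 1/27.0 + 1/1.67 + 1/9.62 + 1/33.0 ⇒ R_eq = 1.299 Ω
V = I_total × R_eq = 18.50 × 1.299 = 24.02 V
P_R1 = V² / R1 = (24.02)² / 27.0 = 21.37 W

21.4 W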